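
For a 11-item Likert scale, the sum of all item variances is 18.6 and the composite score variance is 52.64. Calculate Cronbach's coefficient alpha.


alpha = (k/(k-1)) * (1 - sum(si^2)/s_total^2)
= (11/10) * (1 - 18.6/52.64)
alpha = 0.7113

0.7113


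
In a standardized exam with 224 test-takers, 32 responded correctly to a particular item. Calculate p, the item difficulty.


Item difficulty p = number correct / total examinees
p = 32 / 224
p = 0.1429

0.1429


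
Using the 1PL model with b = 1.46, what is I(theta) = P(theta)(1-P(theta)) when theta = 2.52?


P = 1/(1+exp(-(2.52-1.46))) = 0.7427
I = P*(1-P) = 0.7427 * 0.2573
I = 0.1911

0.1911


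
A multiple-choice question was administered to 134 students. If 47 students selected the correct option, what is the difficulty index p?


Item difficulty p = number correct / total examinees
p = 47 / 134
p = 0.3507

0.3507


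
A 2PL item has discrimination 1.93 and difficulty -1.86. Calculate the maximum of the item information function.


For 2PL, max info at theta = b = -1.86
I_max = a^2 / 4 = 1.93^2 / 4
= 3.7249 / 4
I_max = 0.9312

0.9312


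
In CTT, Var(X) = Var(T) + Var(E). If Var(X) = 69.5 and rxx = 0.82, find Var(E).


var_true = rxx * var_obs = 0.82 * 69.5 = 56.99
var_error = var_obs - var_true
var_error = 69.5 - 56.99
var_error = 12.51

12.51


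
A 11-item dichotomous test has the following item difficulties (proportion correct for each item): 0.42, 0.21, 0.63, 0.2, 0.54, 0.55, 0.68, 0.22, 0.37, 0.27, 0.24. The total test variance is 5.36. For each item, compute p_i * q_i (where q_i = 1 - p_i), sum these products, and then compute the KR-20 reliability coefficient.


For each item, compute p_i * q_i:
  Item 1: 0.42 * 0.58 = 0.2436
  Item 2: 0.21 * 0.79 = 0.1659
  Item 3: 0.63 * 0.37 = 0.2331
  Item 4: 0.2 * 0.8 = 0.16
  Item 5: 0.54 * 0.46 = 0.2484
  Item 6: 0.55 * 0.45 = 0.2475
  Item 7: 0.68 * 0.32 = 0.2176
  Item 8: 0.22 * 0.78 = 0.1716
  Item 9: 0.37 * 0.63 = 0.2331
  Item 10: 0.27 * 0.73 = 0.1971
  Item 11: 0.24 * 0.76 = 0.1824
Sum(p_i * q_i) = 0.2436 + 0.1659 + 0.2331 + 0.16 + 0.2484 + 0.2475 + 0.2176 + 0.1716 + 0.2331 + 0.1971 + 0.1824 = 2.3003
KR-20 = (k/(k-1)) * (1 - Sum(p_i*q_i) / Var_total)
= (11/10) * (1 - 2.3003/5.36)
= 1.1 * 0.5708
KR-20 = 0.6279

0.6279


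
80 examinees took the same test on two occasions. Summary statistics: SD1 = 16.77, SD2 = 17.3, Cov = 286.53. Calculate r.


r = cov(X,Y) / (SD_X * SD_Y)
r = 286.53 / (16.77 * 17.3)
r = 286.53 / 290.121
r = 0.9876

0.9876


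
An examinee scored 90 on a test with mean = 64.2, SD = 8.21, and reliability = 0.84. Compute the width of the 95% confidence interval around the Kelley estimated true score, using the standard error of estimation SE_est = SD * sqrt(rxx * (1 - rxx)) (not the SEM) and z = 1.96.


True score estimate = 0.84*90 + 0.16*64.2 = 85.872
SE_est = SD * sqrt(rxx * (1 - rxx)) = 8.21 * sqrt(0.84 * 0.16) = 8.21 * sqrt(0.1344) = 3.009836
CI = T_est +/- z * SE_est, so width = 2 * z * SE_est = 2 * 1.96 * 3.009836
Width = 11.7986

11.7986


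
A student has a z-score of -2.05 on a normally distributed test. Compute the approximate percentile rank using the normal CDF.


CDF(z) = 0.5 * (1 + erf(z/sqrt(2)))
erf(-1.4496) = -0.9596
CDF = 0.0202
Percentile rank = 0.0202 * 100 = 2.02

2.02


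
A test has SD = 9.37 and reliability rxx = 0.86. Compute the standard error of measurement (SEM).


SEM = SD * sqrt(1 - rxx)
SEM = 9.37 * sqrt(1 - 0.86)
SEM = 9.37 * sqrt(0.14) = 9.37 * 0.374166
SEM = 3.5059

3.5059


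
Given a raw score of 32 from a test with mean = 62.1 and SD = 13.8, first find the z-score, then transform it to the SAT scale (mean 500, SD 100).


z = (X - mean) / SD = (32 - 62.1) / 13.8
z = -30.1 / 13.8
z = -2.1812
SAT-scale = SAT = 500 + 100z
Carry z at full precision (z = -30.1 / 13.8) into the conversion:
SAT-scale = 500 + 100 * (-30.1 / 13.8) = 500 + -3010 / 13.8
SAT-scale = 500 + -218.1159
SAT-scale = 281.8841

281.8841


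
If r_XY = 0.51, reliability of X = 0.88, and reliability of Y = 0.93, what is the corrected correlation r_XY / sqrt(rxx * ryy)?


r_corrected = rxy / sqrt(rxx * ryy)
= 0.51 / sqrt(0.88 * 0.93)
= 0.51 / sqrt(0.8184)
= 0.51 / 0.904655
r_corrected = 0.5638

0.5638


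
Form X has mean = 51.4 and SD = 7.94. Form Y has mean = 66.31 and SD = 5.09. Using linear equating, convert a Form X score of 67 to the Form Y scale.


slope = SD_Y / SD_X = 5.09 / 7.94 ~ 0.6411
intercept = mean_Y - slope * mean_X = 66.31 - (5.09 / 7.94) * 51.4 ~ 33.3596
Y = slope * X + intercept. To avoid rounding drift from the rounded slope/intercept, evaluate the equivalent form Y = mean_Y + SD_Y * (X - mean_X) / SD_X at full precision:
Y = 66.31 + 5.09 * (67 - 51.4) / 7.94
Y = 66.31 + 5.09 * 15.6 / 7.94
Y = 66.31 + 79.404 / 7.94
Y = 66.31 + 10.0005
Y = 76.3105

76.3105


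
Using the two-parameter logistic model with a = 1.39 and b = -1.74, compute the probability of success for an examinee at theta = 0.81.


a*(theta - b) = 1.39 * (0.81 - -1.74) = 3.5445
exp(-3.5445) = 0.0289
P = 1 / (1 + 0.0289)
P = 0.9719

0.9719


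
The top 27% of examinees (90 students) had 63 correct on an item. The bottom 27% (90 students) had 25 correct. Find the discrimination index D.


p_upper = 63/90 = 0.7
p_lower = 25/90 = 0.2778
D = 0.7 - 0.2778 = 0.4222

0.4222


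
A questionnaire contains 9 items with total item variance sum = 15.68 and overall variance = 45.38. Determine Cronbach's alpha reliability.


alpha = (k/(k-1)) * (1 - sum(si^2)/s_total^2)
= (9/8) * (1 - 15.68/45.38)
alpha = 0.7363

0.7363


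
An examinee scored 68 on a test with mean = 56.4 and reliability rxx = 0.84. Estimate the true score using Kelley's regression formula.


T_est = rxx * X + (1 - rxx) * mean
T_est = 0.84 * 68 + 0.16 * 56.4
T_est = 57.12 + 9.024
T_est = 66.144

66.144


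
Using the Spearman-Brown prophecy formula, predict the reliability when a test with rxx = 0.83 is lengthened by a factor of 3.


r_new = (n * rxx) / (1 + (n-1) * rxx)
r_new = (3 * 0.83) / (1 + 2 * 0.83)
r_new = 2.49 / 2.66
r_new = 0.9361

0.9361


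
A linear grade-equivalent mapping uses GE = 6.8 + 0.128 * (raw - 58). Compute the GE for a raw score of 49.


raw - median = 49 - 58 = -9
slope * diff = 0.128 * -9 = -1.152
GE = 6.8 + -1.152
GE = 5.648

5.648


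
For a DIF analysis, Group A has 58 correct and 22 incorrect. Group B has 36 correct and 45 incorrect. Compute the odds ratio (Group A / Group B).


Odds_A = 58/22 = 2.6364
Odds_B = 36/45 = 0.8
OR = Odds_A / Odds_B = 2.6364 / 0.8
Exactly, OR = (58 * 45) / (22 * 36) = 2610 / 792
OR = 3.2955

3.2955


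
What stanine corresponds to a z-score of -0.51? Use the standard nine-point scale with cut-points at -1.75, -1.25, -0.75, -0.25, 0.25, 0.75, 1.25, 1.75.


Stanine boundaries: [-1.75, -1.25, -0.75, -0.25, 0.25, 0.75, 1.25, 1.75]
z = -0.51
Check each boundary:
  z >= -1.75 -> could be stanine 2
  z >= -1.25 -> could be stanine 3
  z >= -0.75 -> could be stanine 4
  z < -0.25
  z < 0.25
  z < 0.75
  z < 1.25
  z < 1.75
Highest qualifying boundary gives stanine = 4

4


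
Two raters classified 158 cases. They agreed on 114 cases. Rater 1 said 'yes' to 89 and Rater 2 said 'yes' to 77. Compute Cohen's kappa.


P_o = 114/158 = 0.721519
P_e = (89*77 + 69*81) / 24964 = 0.498398
kappa = (P_o - P_e) / (1 - P_e)
kappa = (0.721519 - 0.498398) / (1 - 0.498398)
kappa = 0.4448

0.4448


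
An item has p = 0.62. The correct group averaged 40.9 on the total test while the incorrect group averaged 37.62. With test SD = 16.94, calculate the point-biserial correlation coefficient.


q = 1 - p = 0.38
rpb = ((M1 - M0) / SD) * sqrt(p * q)
rpb = ((40.9 - 37.62) / 16.94) * sqrt(0.62 * 0.38)
rpb = 0.094

0.094


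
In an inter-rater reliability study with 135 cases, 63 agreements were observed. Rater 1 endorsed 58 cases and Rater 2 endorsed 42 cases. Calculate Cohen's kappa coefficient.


P_o = 63/135 = 0.466667
P_e = (58*42 + 77*93) / 18225 = 0.526584
kappa = (P_o - P_e) / (1 - P_e)
kappa = (0.466667 - 0.526584) / (1 - 0.526584)
kappa = -0.1266

-0.1266


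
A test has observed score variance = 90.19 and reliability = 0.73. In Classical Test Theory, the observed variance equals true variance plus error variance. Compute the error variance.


var_true = rxx * var_obs = 0.73 * 90.19 = 65.8387
var_error = var_obs - var_true
var_error = 90.19 - 65.8387
var_error = 24.3513

24.3513


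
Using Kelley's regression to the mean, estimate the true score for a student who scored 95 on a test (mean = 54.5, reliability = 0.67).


T_est = rxx * X + (1 - rxx) * mean
T_est = 0.67 * 95 + 0.33 * 54.5
T_est = 63.65 + 17.985
T_est = 81.635

81.635


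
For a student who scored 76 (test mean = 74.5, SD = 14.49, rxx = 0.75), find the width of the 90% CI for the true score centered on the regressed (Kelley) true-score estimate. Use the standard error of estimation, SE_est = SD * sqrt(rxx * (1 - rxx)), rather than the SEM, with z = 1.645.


True score estimate = 0.75*76 + 0.25*74.5 = 75.625
SE_est = SD * sqrt(rxx * (1 - rxx)) = 14.49 * sqrt(0.75 * 0.25) = 14.49 * sqrt(0.1875) = 6.274354
CI = T_est +/- z * SE_est, so width = 2 * z * SE_est = 2 * 1.645 * 6.274354
Width = 20.6426

20.6426


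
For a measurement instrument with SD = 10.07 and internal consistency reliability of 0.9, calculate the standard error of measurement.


SEM = SD * sqrt(1 - rxx)
SEM = 10.07 * sqrt(1 - 0.9)
SEM = 10.07 * sqrt(0.1) = 10.07 * 0.316228
SEM = 3.1844

3.1844


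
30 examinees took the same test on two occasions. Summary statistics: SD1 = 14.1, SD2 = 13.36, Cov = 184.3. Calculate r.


r = cov(X,Y) / (SD_X * SD_Y)
r = 184.3 / (14.1 * 13.36)
r = 184.3 / 188.376
r = 0.9784

0.9784


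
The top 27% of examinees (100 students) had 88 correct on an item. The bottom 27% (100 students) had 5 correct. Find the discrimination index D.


p_upper = 88/100 = 0.88
p_lower = 5/100 = 0.05
D = 0.88 - 0.05 = 0.83

0.83


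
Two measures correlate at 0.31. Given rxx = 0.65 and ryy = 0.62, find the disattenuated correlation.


r_corrected = rxy / sqrt(rxx * ryy)
= 0.31 / sqrt(0.65 * 0.62)
= 0.31 / sqrt(0.403)
= 0.31 / 0.634823
r_corrected = 0.4883

0.4883


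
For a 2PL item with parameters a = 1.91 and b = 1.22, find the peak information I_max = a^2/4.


For 2PL, max info at theta = b = 1.22
I_max = a^2 / 4 = 1.91^2 / 4
= 3.6481 / 4
I_max = 0.912

0.912


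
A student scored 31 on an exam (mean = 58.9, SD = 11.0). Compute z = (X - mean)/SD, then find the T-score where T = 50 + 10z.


z = (X - mean) / SD = (31 - 58.9) / 11.0
z = -27.9 / 11.0
z = -2.5364
T-score = T = 50 + 10z
Carry z at full precision (z = -27.9 / 11.0) into the conversion:
T-score = 50 + 10 * (-27.9 / 11.0) = 50 + -279 / 11.0
T-score = 50 + -25.3636
T-score = 24.6364

24.6364


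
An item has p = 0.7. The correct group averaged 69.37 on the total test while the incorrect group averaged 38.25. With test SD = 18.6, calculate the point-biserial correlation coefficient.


q = 1 - p = 0.3
rpb = ((M1 - M0) / SD) * sqrt(p * q)
rpb = ((69.37 - 38.25) / 18.6) * sqrt(0.7 * 0.3)
rpb = 0.7667

0.7667


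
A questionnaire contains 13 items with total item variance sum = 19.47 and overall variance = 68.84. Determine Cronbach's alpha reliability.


alpha = (k/(k-1)) * (1 - sum(si^2)/s_total^2)
= (13/12) * (1 - 19.47/68.84)
alpha = 0.7769

0.7769


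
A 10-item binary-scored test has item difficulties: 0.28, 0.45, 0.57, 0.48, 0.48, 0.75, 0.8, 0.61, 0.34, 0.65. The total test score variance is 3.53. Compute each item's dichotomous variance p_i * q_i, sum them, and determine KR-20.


For each item, compute p_i * q_i:
  Item 1: 0.28 * 0.72 = 0.2016
  Item 2: 0.45 * 0.55 = 0.2475
  Item 3: 0.57 * 0.43 = 0.2451
  Item 4: 0.48 * 0.52 = 0.2496
  Item 5: 0.48 * 0.52 = 0.2496
  Item 6: 0.75 * 0.25 = 0.1875
  Item 7: 0.8 * 0.2 = 0.16
  Item 8: 0.61 * 0.39 = 0.2379
  Item 9: 0.34 * 0.66 = 0.2244
  Item 10: 0.65 * 0.35 = 0.2275
Sum(p_i * q_i) = 0.2016 + 0.2475 + 0.2451 + 0.2496 + 0.2496 + 0.1875 + 0.16 + 0.2379 + 0.2244 + 0.2275 = 2.2307
KR-20 = (k/(k-1)) * (1 - Sum(p_i*q_i) / Var_total)
= (10/9) * (1 - 2.2307/3.53)
= 1.1111 * 0.3681
KR-20 = 0.409

0.409


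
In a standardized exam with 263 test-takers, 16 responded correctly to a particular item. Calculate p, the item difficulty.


Item difficulty p = number correct / total examinees
p = 16 / 263
p = 0.0608

0.0608


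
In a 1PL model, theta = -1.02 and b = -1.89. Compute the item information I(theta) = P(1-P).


P = 1/(1+exp(-(-1.02--1.89))) = 0.7047
I = P*(1-P) = 0.7047 * 0.2953
I = 0.2081

0.2081


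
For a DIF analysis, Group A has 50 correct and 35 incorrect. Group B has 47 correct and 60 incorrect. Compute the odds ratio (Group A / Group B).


Odds_A = 50/35 = 1.4286
Odds_B = 47/60 = 0.7833
OR = Odds_A / Odds_B = 1.4286 / 0.7833
Exactly, OR = (50 * 60) / (35 * 47) = 3000 / 1645
OR = 1.8237

1.8237


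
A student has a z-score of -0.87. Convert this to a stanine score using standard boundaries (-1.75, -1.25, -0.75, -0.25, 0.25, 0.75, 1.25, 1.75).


Stanine boundaries: [-1.75, -1.25, -0.75, -0.25, 0.25, 0.75, 1.25, 1.75]
z = -0.87
Check each boundary:
  z >= -1.75 -> could be stanine 2
  z >= -1.25 -> could be stanine 3
  z < -0.75
  z < -0.25
  z < 0.25
  z < 0.75
  z < 1.25
  z < 1.75
Highest qualifying boundary gives stanine = 3

3


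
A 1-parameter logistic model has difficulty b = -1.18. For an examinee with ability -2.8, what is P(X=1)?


theta - b = -2.8 - -1.18 = -1.62
exp(-(theta - b)) = exp(1.62) = 5.0531
P = 1 / (1 + 5.0531)
P = 0.1652

0.1652


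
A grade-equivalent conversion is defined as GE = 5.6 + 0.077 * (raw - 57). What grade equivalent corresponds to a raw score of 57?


raw - median = 57 - 57 = 0
slope * diff = 0.077 * 0 = 0.0
GE = 5.6 + 0.0
GE = 5.6

5.6


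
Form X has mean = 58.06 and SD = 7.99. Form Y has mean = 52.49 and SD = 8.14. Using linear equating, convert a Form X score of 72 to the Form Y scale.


slope = SD_Y / SD_X = 8.14 / 7.99 ~ 1.0188
intercept = mean_Y - slope * mean_X = 52.49 - (8.14 / 7.99) * 58.06 ~ -6.66
Y = slope * X + intercept. To avoid rounding drift from the rounded slope/intercept, evaluate the equivalent form Y = mean_Y + SD_Y * (X - mean_X) / SD_X at full precision:
Y = 52.49 + 8.14 * (72 - 58.06) / 7.99
Y = 52.49 + 8.14 * 13.94 / 7.99
Y = 52.49 + 113.4716 / 7.99
Y = 52.49 + 14.2017
Y = 66.6917

66.6917


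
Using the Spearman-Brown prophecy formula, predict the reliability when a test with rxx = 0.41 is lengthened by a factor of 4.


r_new = (n * rxx) / (1 + (n-1) * rxx)
r_new = (4 * 0.41) / (1 + 3 * 0.41)
r_new = 1.64 / 2.23
r_new = 0.7354

0.7354


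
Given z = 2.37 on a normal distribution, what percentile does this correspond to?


CDF(z) = 0.5 * (1 + erf(z/sqrt(2)))
erf(1.6758) = 0.9822
CDF = 0.9911
Percentile rank = 0.9911 * 100 = 99.11

99.11


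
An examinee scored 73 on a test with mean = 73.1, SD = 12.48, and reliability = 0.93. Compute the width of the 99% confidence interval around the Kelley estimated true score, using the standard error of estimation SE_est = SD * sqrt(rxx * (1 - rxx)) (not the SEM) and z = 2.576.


True score estimate = 0.93*73 + 0.07*73.1 = 73.007
SE_est = SD * sqrt(rxx * (1 - rxx)) = 12.48 * sqrt(0.93 * 0.07) = 12.48 * sqrt(0.0651) = 3.184235
CI = T_est +/- z * SE_est, so width = 2 * z * SE_est = 2 * 2.576 * 3.184235
Width = 16.4052

16.4052


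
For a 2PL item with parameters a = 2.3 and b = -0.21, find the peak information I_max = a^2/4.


For 2PL, max info at theta = b = -0.21
I_max = a^2 / 4 = 2.3^2 / 4
= 5.29 / 4
I_max = 1.3225

1.3225


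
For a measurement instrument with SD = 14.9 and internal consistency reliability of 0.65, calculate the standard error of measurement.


SEM = SD * sqrt(1 - rxx)
SEM = 14.9 * sqrt(1 - 0.65)
SEM = 14.9 * sqrt(0.35) = 14.9 * 0.591608
SEM = 8.815

8.815


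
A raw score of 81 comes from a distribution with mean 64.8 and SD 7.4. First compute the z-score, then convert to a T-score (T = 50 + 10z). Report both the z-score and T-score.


z = (X - mean) / SD = (81 - 64.8) / 7.4
z = 16.2 / 7.4
z = 2.1892
T-score = T = 50 + 10z
Carry z at full precision (z = 16.2 / 7.4) into the conversion:
T-score = 50 + 10 * (16.2 / 7.4) = 50 + 162 / 7.4
T-score = 50 + 21.8919
T-score = 71.8919

71.8919


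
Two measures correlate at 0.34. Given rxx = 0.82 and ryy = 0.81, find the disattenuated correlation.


r_corrected = rxy / sqrt(rxx * ryy)
= 0.34 / sqrt(0.82 * 0.81)
= 0.34 / sqrt(0.6642)
= 0.34 / 0.814985
r_corrected = 0.4172

0.4172


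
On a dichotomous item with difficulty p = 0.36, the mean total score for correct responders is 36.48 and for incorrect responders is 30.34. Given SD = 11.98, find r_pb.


q = 1 - p = 0.64
rpb = ((M1 - M0) / SD) * sqrt(p * q)
rpb = ((36.48 - 30.34) / 11.98) * sqrt(0.36 * 0.64)
rpb = 0.246

0.246


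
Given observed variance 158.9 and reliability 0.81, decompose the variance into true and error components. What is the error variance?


var_true = rxx * var_obs = 0.81 * 158.9 = 128.709
var_error = var_obs - var_true
var_error = 158.9 - 128.709
var_error = 30.191

30.191


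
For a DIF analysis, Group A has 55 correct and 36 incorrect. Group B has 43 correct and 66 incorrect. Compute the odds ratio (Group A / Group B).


Odds_A = 55/36 = 1.5278
Odds_B = 43/66 = 0.6515
OR = Odds_A / Odds_B = 1.5278 / 0.6515
Exactly, OR = (55 * 66) / (36 * 43) = 3630 / 1548
OR = 2.345

2.345


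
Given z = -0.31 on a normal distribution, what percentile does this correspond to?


CDF(z) = 0.5 * (1 + erf(z/sqrt(2)))
erf(-0.2192) = -0.2434
CDF = 0.3783
Percentile rank = 0.3783 * 100 = 37.83

37.83


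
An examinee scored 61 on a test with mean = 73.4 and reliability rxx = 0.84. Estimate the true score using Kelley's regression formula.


T_est = rxx * X + (1 - rxx) * mean
T_est = 0.84 * 61 + 0.16 * 73.4
T_est = 51.24 + 11.744
T_est = 62.984

62.984


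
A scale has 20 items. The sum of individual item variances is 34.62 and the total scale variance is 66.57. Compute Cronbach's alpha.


alpha = (k/(k-1)) * (1 - sum(si^2)/s_total^2)
= (20/19) * (1 - 34.62/66.57)
alpha = 0.5052

0.5052


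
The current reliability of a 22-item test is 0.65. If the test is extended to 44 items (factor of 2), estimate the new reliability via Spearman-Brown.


r_new = (n * rxx) / (1 + (n-1) * rxx)
r_new = (2 * 0.65) / (1 + 1 * 0.65)
r_new = 1.3 / 1.65
r_new = 0.7879

0.7879


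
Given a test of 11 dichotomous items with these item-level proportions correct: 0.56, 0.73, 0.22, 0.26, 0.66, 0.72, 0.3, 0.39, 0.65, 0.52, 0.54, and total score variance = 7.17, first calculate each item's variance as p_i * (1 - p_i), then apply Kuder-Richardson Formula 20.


For each item, compute p_i * q_i:
  Item 1: 0.56 * 0.44 = 0.2464
  Item 2: 0.73 * 0.27 = 0.1971
  Item 3: 0.22 * 0.78 = 0.1716
  Item 4: 0.26 * 0.74 = 0.1924
  Item 5: 0.66 * 0.34 = 0.2244
  Item 6: 0.72 * 0.28 = 0.2016
  Item 7: 0.3 * 0.7 = 0.21
  Item 8: 0.39 * 0.61 = 0.2379
  Item 9: 0.65 * 0.35 = 0.2275
  Item 10: 0.52 * 0.48 = 0.2496
  Item 11: 0.54 * 0.46 = 0.2484
Sum(p_i * q_i) = 0.2464 + 0.1971 + 0.1716 + 0.1924 + 0.2244 + 0.2016 + 0.21 + 0.2379 + 0.2275 + 0.2496 + 0.2484 = 2.4069
KR-20 = (k/(k-1)) * (1 - Sum(p_i*q_i) / Var_total)
= (11/10) * (1 - 2.4069/7.17)
= 1.1 * 0.6643
KR-20 = 0.7307

0.7307


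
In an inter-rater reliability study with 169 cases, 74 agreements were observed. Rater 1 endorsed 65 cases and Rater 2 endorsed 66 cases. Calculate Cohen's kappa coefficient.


P_o = 74/169 = 0.43787
P_e = (65*66 + 104*103) / 28561 = 0.525262
kappa = (P_o - P_e) / (1 - P_e)
kappa = (0.43787 - 0.525262) / (1 - 0.525262)
kappa = -0.1841

-0.1841


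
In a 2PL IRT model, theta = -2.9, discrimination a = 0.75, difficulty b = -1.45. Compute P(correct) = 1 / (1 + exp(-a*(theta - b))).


a*(theta - b) = 0.75 * (-2.9 - -1.45) = -1.0875
exp(--1.0875) = 2.9668
P = 1 / (1 + 2.9668)
P = 0.2521

0.2521


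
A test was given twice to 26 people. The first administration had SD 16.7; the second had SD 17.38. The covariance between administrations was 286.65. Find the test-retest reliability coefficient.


r = cov(X,Y) / (SD_X * SD_Y)
r = 286.65 / (16.7 * 17.38)
r = 286.65 / 290.246
r = 0.9876

0.9876


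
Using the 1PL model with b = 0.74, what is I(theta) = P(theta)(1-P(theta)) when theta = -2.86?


P = 1/(1+exp(-(-2.86-0.74))) = 0.0266
I = P*(1-P) = 0.0266 * 0.9734
I = 0.0259

0.0259


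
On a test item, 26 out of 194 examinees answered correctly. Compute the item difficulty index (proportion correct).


Item difficulty p = number correct / total examinees
p = 26 / 194
p = 0.134

0.134


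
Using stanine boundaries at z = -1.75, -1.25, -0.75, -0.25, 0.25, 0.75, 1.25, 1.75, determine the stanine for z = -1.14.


Stanine boundaries: [-1.75, -1.25, -0.75, -0.25, 0.25, 0.75, 1.25, 1.75]
z = -1.14
Check each boundary:
  z >= -1.75 -> could be stanine 2
  z >= -1.25 -> could be stanine 3
  z < -0.75
  z < -0.25
  z < 0.25
  z < 0.75
  z < 1.25
  z < 1.75
Highest qualifying boundary gives stanine = 3

3


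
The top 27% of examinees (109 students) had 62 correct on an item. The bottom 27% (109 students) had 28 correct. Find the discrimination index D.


p_upper = 62/109 = 0.5688
p_lower = 28/109 = 0.2569
D = 0.5688 - 0.2569 = 0.3119

0.3119


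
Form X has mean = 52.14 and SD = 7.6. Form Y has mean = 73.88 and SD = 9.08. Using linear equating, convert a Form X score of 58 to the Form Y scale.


slope = SD_Y / SD_X = 9.08 / 7.6 ~ 1.1947
intercept = mean_Y - slope * mean_X = 73.88 - (9.08 / 7.6) * 52.14 ~ 11.5864
Y = slope * X + intercept. To avoid rounding drift from the rounded slope/intercept, evaluate the equivalent form Y = mean_Y + SD_Y * (X - mean_X) / SD_X at full precision:
Y = 73.88 + 9.08 * (58 - 52.14) / 7.6
Y = 73.88 + 9.08 * 5.86 / 7.6
Y = 73.88 + 53.2088 / 7.6
Y = 73.88 + 7.0012
Y = 80.8812

80.8812


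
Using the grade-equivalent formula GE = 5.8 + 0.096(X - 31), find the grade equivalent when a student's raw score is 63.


raw - median = 63 - 31 = 32
slope * diff = 0.096 * 32 = 3.072
GE = 5.8 + 3.072
GE = 8.872

8.872


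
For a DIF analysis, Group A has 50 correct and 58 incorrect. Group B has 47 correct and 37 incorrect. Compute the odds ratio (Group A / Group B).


Odds_A = 50/58 = 0.8621
Odds_B = 47/37 = 1.2703
OR = Odds_A / Odds_B = 0.8621 / 1.2703
Exactly, OR = (50 * 37) / (58 * 47) = 1850 / 2726
OR = 0.6787

0.6787


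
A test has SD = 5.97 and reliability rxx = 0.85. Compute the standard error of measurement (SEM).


SEM = SD * sqrt(1 - rxx)
SEM = 5.97 * sqrt(1 - 0.85)
SEM = 5.97 * sqrt(0.15) = 5.97 * 0.387298
SEM = 2.3122

2.3122


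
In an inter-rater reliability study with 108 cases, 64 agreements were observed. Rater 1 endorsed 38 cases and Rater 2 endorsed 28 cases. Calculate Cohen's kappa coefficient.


P_o = 64/108 = 0.592593
P_e = (38*28 + 70*80) / 11664 = 0.571331
kappa = (P_o - P_e) / (1 - P_e)
kappa = (0.592593 - 0.571331) / (1 - 0.571331)
kappa = 0.0496

0.0496


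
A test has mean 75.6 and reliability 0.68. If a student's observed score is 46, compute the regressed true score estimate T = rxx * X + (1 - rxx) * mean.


T_est = rxx * X + (1 - rxx) * mean
T_est = 0.68 * 46 + 0.32 * 75.6
T_est = 31.28 + 24.192
T_est = 55.472

55.472


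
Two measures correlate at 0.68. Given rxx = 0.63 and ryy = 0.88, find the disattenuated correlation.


r_corrected = rxy / sqrt(rxx * ryy)
= 0.68 / sqrt(0.63 * 0.88)
= 0.68 / sqrt(0.5544)
= 0.68 / 0.74458
r_corrected = 0.9133

0.9133


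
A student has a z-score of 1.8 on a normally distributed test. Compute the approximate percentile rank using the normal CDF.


CDF(z) = 0.5 * (1 + erf(z/sqrt(2)))
erf(1.2728) = 0.9281
CDF = 0.9641
Percentile rank = 0.9641 * 100 = 96.41

96.41


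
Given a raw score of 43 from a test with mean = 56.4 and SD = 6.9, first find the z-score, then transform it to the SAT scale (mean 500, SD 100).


z = (X - mean) / SD = (43 - 56.4) / 6.9
z = -13.4 / 6.9
z = -1.942
SAT-scale = SAT = 500 + 100z
Carry z at full precision (z = -13.4 / 6.9) into the conversion:
SAT-scale = 500 + 100 * (-13.4 / 6.9) = 500 + -1340 / 6.9
SAT-scale = 500 + -194.2029
SAT-scale = 305.7971

305.7971


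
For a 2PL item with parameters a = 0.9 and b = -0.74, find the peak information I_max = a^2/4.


For 2PL, max info at theta = b = -0.74
I_max = a^2 / 4 = 0.9^2 / 4
= 0.81 / 4
I_max = 0.2025

0.2025


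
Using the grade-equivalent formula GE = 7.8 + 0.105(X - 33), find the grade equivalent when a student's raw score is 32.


raw - median = 32 - 33 = -1
slope * diff = 0.105 * -1 = -0.105
GE = 7.8 + -0.105
GE = 7.695

7.695


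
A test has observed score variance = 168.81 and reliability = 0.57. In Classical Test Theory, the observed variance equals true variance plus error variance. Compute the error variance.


var_true = rxx * var_obs = 0.57 * 168.81 = 96.2217
var_error = var_obs - var_true
var_error = 168.81 - 96.2217
var_error = 72.5883

72.5883


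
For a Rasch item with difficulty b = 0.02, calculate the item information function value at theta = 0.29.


P = 1/(1+exp(-(0.29-0.02))) = 0.5671
I = P*(1-P) = 0.5671 * 0.4329
I = 0.2455

0.2455


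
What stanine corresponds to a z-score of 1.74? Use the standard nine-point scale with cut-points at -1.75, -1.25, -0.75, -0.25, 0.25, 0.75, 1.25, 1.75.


Stanine boundaries: [-1.75, -1.25, -0.75, -0.25, 0.25, 0.75, 1.25, 1.75]
z = 1.74
Check each boundary:
  z >= -1.75 -> could be stanine 2
  z >= -1.25 -> could be stanine 3
  z >= -0.75 -> could be stanine 4
  z >= -0.25 -> could be stanine 5
  z >= 0.25 -> could be stanine 6
  z >= 0.75 -> could be stanine 7
  z >= 1.25 -> could be stanine 8
  z < 1.75
Highest qualifying boundary gives stanine = 8

8


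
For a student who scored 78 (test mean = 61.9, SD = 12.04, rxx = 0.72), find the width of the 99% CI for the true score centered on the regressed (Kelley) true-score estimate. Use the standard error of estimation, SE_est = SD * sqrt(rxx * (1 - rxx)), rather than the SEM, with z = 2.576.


True score estimate = 0.72*78 + 0.28*61.9 = 73.492
SE_est = SD * sqrt(rxx * (1 - rxx)) = 12.04 * sqrt(0.72 * 0.28) = 12.04 * sqrt(0.2016) = 5.405947
CI = T_est +/- z * SE_est, so width = 2 * z * SE_est = 2 * 2.576 * 5.405947
Width = 27.8514

27.8514


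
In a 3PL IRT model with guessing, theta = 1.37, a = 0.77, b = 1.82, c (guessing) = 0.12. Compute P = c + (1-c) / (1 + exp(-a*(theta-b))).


logit = 0.77*(1.37 - 1.82) = -0.3465
P* = 1/(1 + exp(--0.3465)) = 0.4142
P = 0.12 + (1 - 0.12) * 0.4142
P = 0.4845

0.4845


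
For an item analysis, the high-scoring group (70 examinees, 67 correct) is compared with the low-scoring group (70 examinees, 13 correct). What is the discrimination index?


p_upper = 67/70 = 0.9571
p_lower = 13/70 = 0.1857
D = 0.9571 - 0.1857 = 0.7714

0.7714


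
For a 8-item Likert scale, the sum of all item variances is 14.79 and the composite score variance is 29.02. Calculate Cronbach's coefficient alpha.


alpha = (k/(k-1)) * (1 - sum(si^2)/s_total^2)
= (8/7) * (1 - 14.79/29.02)
alpha = 0.5604

0.5604


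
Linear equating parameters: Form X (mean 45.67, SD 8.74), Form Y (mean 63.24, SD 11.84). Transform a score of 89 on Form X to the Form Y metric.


slope = SD_Y / SD_X = 11.84 / 8.74 ~ 1.3547
intercept = mean_Y - slope * mean_X = 63.24 - (11.84 / 8.74) * 45.67 ~ 1.3713
Y = slope * X + intercept. To avoid rounding drift from the rounded slope/intercept, evaluate the equivalent form Y = mean_Y + SD_Y * (X - mean_X) / SD_X at full precision:
Y = 63.24 + 11.84 * (89 - 45.67) / 8.74
Y = 63.24 + 11.84 * 43.33 / 8.74
Y = 63.24 + 513.0272 / 8.74
Y = 63.24 + 58.6988
Y = 121.9388

121.9388


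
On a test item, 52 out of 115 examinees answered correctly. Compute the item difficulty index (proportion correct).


Item difficulty p = number correct / total examinees
p = 52 / 115
p = 0.4522

0.4522


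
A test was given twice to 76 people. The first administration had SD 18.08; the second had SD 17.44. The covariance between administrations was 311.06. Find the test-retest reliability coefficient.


r = cov(X,Y) / (SD_X * SD_Y)
r = 311.06 / (18.08 * 17.44)
r = 311.06 / 315.3152
r = 0.9865

0.9865


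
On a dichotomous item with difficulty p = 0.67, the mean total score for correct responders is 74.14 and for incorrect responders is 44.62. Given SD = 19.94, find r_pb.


q = 1 - p = 0.33
rpb = ((M1 - M0) / SD) * sqrt(p * q)
rpb = ((74.14 - 44.62) / 19.94) * sqrt(0.67 * 0.33)
rpb = 0.6961

0.6961


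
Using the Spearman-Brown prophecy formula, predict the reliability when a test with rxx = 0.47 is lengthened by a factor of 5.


r_new = (n * rxx) / (1 + (n-1) * rxx)
r_new = (5 * 0.47) / (1 + 4 * 0.47)
r_new = 2.35 / 2.88
r_new = 0.816

0.816


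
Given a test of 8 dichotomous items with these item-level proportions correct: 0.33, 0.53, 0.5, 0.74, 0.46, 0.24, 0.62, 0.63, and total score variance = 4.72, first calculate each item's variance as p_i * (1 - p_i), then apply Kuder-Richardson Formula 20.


For each item, compute p_i * q_i:
  Item 1: 0.33 * 0.67 = 0.2211
  Item 2: 0.53 * 0.47 = 0.2491
  Item 3: 0.5 * 0.5 = 0.25
  Item 4: 0.74 * 0.26 = 0.1924
  Item 5: 0.46 * 0.54 = 0.2484
  Item 6: 0.24 * 0.76 = 0.1824
  Item 7: 0.62 * 0.38 = 0.2356
  Item 8: 0.63 * 0.37 = 0.2331
Sum(p_i * q_i) = 0.2211 + 0.2491 + 0.25 + 0.1924 + 0.2484 + 0.1824 + 0.2356 + 0.2331 = 1.8121
KR-20 = (k/(k-1)) * (1 - Sum(p_i*q_i) / Var_total)
= (8/7) * (1 - 1.8121/4.72)
= 1.1429 * 0.6161
KR-20 = 0.7041

0.7041


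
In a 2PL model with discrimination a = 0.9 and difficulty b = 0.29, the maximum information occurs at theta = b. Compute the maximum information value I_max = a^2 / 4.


For 2PL, max info at theta = b = 0.29
I_max = a^2 / 4 = 0.9^2 / 4
= 0.81 / 4
I_max = 0.2025

0.2025


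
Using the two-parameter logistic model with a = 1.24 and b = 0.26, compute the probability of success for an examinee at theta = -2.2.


a*(theta - b) = 1.24 * (-2.2 - 0.26) = -3.0504
exp(--3.0504) = 21.1238
P = 1 / (1 + 21.1238)
P = 0.0452

0.0452


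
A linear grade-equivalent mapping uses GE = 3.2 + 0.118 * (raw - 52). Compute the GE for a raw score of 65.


raw - median = 65 - 52 = 13
slope * diff = 0.118 * 13 = 1.534
GE = 3.2 + 1.534
GE = 4.734

4.734


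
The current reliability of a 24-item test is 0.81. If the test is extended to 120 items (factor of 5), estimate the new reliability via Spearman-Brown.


r_new = (n * rxx) / (1 + (n-1) * rxx)
r_new = (5 * 0.81) / (1 + 4 * 0.81)
r_new = 4.05 / 4.24
r_new = 0.9552

0.9552


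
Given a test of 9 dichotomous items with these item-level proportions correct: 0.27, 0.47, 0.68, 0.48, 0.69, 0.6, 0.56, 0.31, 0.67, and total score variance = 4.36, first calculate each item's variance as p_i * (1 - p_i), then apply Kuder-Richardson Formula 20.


For each item, compute p_i * q_i:
  Item 1: 0.27 * 0.73 = 0.1971
  Item 2: 0.47 * 0.53 = 0.2491
  Item 3: 0.68 * 0.32 = 0.2176
  Item 4: 0.48 * 0.52 = 0.2496
  Item 5: 0.69 * 0.31 = 0.2139
  Item 6: 0.6 * 0.4 = 0.24
  Item 7: 0.56 * 0.44 = 0.2464
  Item 8: 0.31 * 0.69 = 0.2139
  Item 9: 0.67 * 0.33 = 0.2211
Sum(p_i * q_i) = 0.1971 + 0.2491 + 0.2176 + 0.2496 + 0.2139 + 0.24 + 0.2464 + 0.2139 + 0.2211 = 2.0487
KR-20 = (k/(k-1)) * (1 - Sum(p_i*q_i) / Var_total)
= (9/8) * (1 - 2.0487/4.36)
= 1.125 * 0.5301
KR-20 = 0.5964

0.5964


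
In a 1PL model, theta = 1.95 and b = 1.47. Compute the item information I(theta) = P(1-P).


P = 1/(1+exp(-(1.95-1.47))) = 0.6177
I = P*(1-P) = 0.6177 * 0.3823
I = 0.2361

0.2361


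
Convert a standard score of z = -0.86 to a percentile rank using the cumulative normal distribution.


CDF(z) = 0.5 * (1 + erf(z/sqrt(2)))
erf(-0.6081) = -0.6102
CDF = 0.1949
Percentile rank = 0.1949 * 100 = 19.49

19.49


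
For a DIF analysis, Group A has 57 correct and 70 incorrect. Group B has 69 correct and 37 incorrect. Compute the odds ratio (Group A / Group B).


Odds_A = 57/70 = 0.8143
Odds_B = 69/37 = 1.8649
OR = Odds_A / Odds_B = 0.8143 / 1.8649
Exactly, OR = (57 * 37) / (70 * 69) = 2109 / 4830
OR = 0.4366

0.4366


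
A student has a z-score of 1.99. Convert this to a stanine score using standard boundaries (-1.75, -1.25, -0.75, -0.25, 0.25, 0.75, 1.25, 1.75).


Stanine boundaries: [-1.75, -1.25, -0.75, -0.25, 0.25, 0.75, 1.25, 1.75]
z = 1.99
Check each boundary:
  z >= -1.75 -> could be stanine 2
  z >= -1.25 -> could be stanine 3
  z >= -0.75 -> could be stanine 4
  z >= -0.25 -> could be stanine 5
  z >= 0.25 -> could be stanine 6
  z >= 0.75 -> could be stanine 7
  z >= 1.25 -> could be stanine 8
  z >= 1.75 -> could be stanine 9
Highest qualifying boundary gives stanine = 9

9


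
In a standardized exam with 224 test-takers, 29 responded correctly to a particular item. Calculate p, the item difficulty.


Item difficulty p = number correct / total examinees
p = 29 / 224
p = 0.1295

0.1295


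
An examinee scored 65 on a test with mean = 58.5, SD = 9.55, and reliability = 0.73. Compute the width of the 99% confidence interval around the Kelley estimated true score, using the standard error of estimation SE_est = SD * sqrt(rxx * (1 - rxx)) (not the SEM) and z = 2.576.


True score estimate = 0.73*65 + 0.27*58.5 = 63.245
SE_est = SD * sqrt(rxx * (1 - rxx)) = 9.55 * sqrt(0.73 * 0.27) = 9.55 * sqrt(0.1971) = 4.239813
CI = T_est +/- z * SE_est, so width = 2 * z * SE_est = 2 * 2.576 * 4.239813
Width = 21.8435

21.8435


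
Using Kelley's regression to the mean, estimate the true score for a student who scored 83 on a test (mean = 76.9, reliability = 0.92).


T_est = rxx * X + (1 - rxx) * mean
T_est = 0.92 * 83 + 0.08 * 76.9
T_est = 76.36 + 6.152
T_est = 82.512

82.512


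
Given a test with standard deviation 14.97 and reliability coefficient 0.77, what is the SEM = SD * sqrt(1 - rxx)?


SEM = SD * sqrt(1 - rxx)
SEM = 14.97 * sqrt(1 - 0.77)
SEM = 14.97 * sqrt(0.23) = 14.97 * 0.479583
SEM = 7.1794

7.1794


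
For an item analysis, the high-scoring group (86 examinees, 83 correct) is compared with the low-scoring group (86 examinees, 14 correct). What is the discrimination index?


p_upper = 83/86 = 0.9651
p_lower = 14/86 = 0.1628
D = 0.9651 - 0.1628 = 0.8023

0.8023


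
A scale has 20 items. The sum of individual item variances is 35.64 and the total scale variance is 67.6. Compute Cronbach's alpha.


alpha = (k/(k-1)) * (1 - sum(si^2)/s_total^2)
= (20/19) * (1 - 35.64/67.6)
alpha = 0.4977

0.4977


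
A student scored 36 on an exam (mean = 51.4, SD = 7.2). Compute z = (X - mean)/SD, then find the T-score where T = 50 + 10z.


z = (X - mean) / SD = (36 - 51.4) / 7.2
z = -15.4 / 7.2
z = -2.1389
T-score = T = 50 + 10z
Carry z at full precision (z = -15.4 / 7.2) into the conversion:
T-score = 50 + 10 * (-15.4 / 7.2) = 50 + -154 / 7.2
T-score = 50 + -21.3889
T-score = 28.6111

28.6111


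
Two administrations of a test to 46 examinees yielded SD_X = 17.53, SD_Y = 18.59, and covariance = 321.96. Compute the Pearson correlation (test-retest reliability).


r = cov(X,Y) / (SD_X * SD_Y)
r = 321.96 / (17.53 * 18.59)
r = 321.96 / 325.8827
r = 0.988

0.988


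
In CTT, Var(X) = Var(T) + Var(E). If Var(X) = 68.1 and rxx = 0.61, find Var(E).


var_true = rxx * var_obs = 0.61 * 68.1 = 41.541
var_error = var_obs - var_true
var_error = 68.1 - 41.541
var_error = 26.559

26.559


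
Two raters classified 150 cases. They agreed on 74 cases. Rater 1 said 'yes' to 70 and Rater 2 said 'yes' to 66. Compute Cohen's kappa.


P_o = 74/150 = 0.493333
P_e = (70*66 + 80*84) / 22500 = 0.504
kappa = (P_o - P_e) / (1 - P_e)
kappa = (0.493333 - 0.504) / (1 - 0.504)
kappa = -0.0215

-0.0215


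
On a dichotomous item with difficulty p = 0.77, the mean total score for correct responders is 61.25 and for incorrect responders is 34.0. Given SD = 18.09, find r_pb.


q = 1 - p = 0.23
rpb = ((M1 - M0) / SD) * sqrt(p * q)
rpb = ((61.25 - 34.0) / 18.09) * sqrt(0.77 * 0.23)
rpb = 0.6339

0.6339


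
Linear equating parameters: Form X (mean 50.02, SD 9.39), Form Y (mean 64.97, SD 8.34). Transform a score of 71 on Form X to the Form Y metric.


slope = SD_Y / SD_X = 8.34 / 9.39 ~ 0.8882
intercept = mean_Y - slope * mean_X = 64.97 - (8.34 / 9.39) * 50.02 ~ 20.5433
Y = slope * X + intercept. To avoid rounding drift from the rounded slope/intercept, evaluate the equivalent form Y = mean_Y + SD_Y * (X - mean_X) / SD_X at full precision:
Y = 64.97 + 8.34 * (71 - 50.02) / 9.39
Y = 64.97 + 8.34 * 20.98 / 9.39
Y = 64.97 + 174.9732 / 9.39
Y = 64.97 + 18.634
Y = 83.604

83.604


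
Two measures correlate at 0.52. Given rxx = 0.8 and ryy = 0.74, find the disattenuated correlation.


r_corrected = rxy / sqrt(rxx * ryy)
= 0.52 / sqrt(0.8 * 0.74)
= 0.52 / sqrt(0.592)
= 0.52 / 0.769415
r_corrected = 0.6758

0.6758


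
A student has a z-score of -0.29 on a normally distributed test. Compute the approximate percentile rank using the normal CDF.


CDF(z) = 0.5 * (1 + erf(z/sqrt(2)))
erf(-0.2051) = -0.2282
CDF = 0.3859
Percentile rank = 0.3859 * 100 = 38.59

38.59


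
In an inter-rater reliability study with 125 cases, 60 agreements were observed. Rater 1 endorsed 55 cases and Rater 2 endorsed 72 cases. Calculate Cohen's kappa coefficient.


P_o = 60/125 = 0.48
P_e = (55*72 + 70*53) / 15625 = 0.49088
kappa = (P_o - P_e) / (1 - P_e)
kappa = (0.48 - 0.49088) / (1 - 0.49088)
kappa = -0.0214

-0.0214


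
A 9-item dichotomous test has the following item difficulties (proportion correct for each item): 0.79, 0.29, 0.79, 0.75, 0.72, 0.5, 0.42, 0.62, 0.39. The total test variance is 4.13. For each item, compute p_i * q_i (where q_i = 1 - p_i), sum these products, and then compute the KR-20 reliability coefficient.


For each item, compute p_i * q_i:
  Item 1: 0.79 * 0.21 = 0.1659
  Item 2: 0.29 * 0.71 = 0.2059
  Item 3: 0.79 * 0.21 = 0.1659
  Item 4: 0.75 * 0.25 = 0.1875
  Item 5: 0.72 * 0.28 = 0.2016
  Item 6: 0.5 * 0.5 = 0.25
  Item 7: 0.42 * 0.58 = 0.2436
  Item 8: 0.62 * 0.38 = 0.2356
  Item 9: 0.39 * 0.61 = 0.2379
Sum(p_i * q_i) = 0.1659 + 0.2059 + 0.1659 + 0.1875 + 0.2016 + 0.25 + 0.2436 + 0.2356 + 0.2379 = 1.8939
KR-20 = (k/(k-1)) * (1 - Sum(p_i*q_i) / Var_total)
= (9/8) * (1 - 1.8939/4.13)
= 1.125 * 0.5414
KR-20 = 0.6091

0.6091


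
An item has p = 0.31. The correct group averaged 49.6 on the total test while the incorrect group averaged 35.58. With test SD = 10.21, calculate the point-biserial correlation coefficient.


q = 1 - p = 0.69
rpb = ((M1 - M0) / SD) * sqrt(p * q)
rpb = ((49.6 - 35.58) / 10.21) * sqrt(0.31 * 0.69)
rpb = 0.6351

0.6351


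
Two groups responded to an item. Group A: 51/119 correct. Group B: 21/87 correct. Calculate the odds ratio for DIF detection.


Odds_A = 51/68 = 0.75
Odds_B = 21/66 = 0.3182
OR = Odds_A / Odds_B = 0.75 / 0.3182
Exactly, OR = (51 * 66) / (68 * 21) = 3366 / 1428
OR = 2.3571

2.3571


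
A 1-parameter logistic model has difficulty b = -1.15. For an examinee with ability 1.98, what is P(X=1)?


theta - b = 1.98 - -1.15 = 3.13
exp(-(theta - b)) = exp(-3.13) = 0.0437
P = 1 / (1 + 0.0437)
P = 0.9581

0.9581


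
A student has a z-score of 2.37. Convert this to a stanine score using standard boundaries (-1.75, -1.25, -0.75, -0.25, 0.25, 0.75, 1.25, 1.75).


Stanine boundaries: [-1.75, -1.25, -0.75, -0.25, 0.25, 0.75, 1.25, 1.75]
z = 2.37
Check each boundary:
  z >= -1.75 -> could be stanine 2
  z >= -1.25 -> could be stanine 3
  z >= -0.75 -> could be stanine 4
  z >= -0.25 -> could be stanine 5
  z >= 0.25 -> could be stanine 6
  z >= 0.75 -> could be stanine 7
  z >= 1.25 -> could be stanine 8
  z >= 1.75 -> could be stanine 9
Highest qualifying boundary gives stanine = 9

9


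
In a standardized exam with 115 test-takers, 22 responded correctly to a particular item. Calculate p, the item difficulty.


Item difficulty p = number correct / total examinees
p = 22 / 115
p = 0.1913

0.1913
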